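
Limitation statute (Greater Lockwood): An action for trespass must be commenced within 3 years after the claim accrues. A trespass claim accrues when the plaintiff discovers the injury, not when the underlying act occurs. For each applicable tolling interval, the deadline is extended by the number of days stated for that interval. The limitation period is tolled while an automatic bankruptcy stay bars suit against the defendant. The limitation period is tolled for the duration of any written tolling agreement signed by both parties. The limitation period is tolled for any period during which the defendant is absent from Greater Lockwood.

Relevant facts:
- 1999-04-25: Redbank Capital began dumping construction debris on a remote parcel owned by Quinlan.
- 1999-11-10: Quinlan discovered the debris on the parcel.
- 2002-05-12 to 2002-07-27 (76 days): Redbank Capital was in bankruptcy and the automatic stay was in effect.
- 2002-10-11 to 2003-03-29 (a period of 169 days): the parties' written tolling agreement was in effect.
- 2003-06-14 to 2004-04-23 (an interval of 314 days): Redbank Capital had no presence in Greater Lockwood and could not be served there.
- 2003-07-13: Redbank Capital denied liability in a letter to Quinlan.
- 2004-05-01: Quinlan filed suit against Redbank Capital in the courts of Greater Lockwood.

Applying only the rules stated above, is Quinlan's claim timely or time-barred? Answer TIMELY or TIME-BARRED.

TIMELY

Under the discovery rule, the claim accrued on 1999-11-10, when Quinlan discovered the injury — not on the 1999-04-25 date of the underlying act.
3 years from 1999-11-10 is 2002-11-10.
The period was tolled for 76 days by the automatic bankruptcy stay (2002-05-12 to 2002-07-27), pushing the deadline to 2003-01-25.
The written tolling agreement from 2002-10-11 to 2003-03-29 tolled the period for 169 days, extending the deadline to 2003-07-13.
Because the defendant's absence from the jurisdiction ran from 2003-06-14 to 2004-04-23, the deadline is extended by 314 days to 2004-05-22.
The other events in the timeline have no effect on the limitation period under the stated rules.
The 2004-05-01 filing precedes the 2004-05-22 deadline; the claim is timely.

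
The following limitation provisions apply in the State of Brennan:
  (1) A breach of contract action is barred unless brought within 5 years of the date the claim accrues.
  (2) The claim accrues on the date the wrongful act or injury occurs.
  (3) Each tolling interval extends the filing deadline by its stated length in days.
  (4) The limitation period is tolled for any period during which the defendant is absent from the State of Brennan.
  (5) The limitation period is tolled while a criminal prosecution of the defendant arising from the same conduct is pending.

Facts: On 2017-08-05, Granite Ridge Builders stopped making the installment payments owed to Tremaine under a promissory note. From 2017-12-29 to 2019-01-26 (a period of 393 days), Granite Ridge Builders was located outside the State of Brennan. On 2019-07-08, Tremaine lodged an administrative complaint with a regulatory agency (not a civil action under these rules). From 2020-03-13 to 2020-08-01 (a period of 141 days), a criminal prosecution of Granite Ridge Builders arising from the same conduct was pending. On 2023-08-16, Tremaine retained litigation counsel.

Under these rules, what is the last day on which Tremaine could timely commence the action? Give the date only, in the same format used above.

The limitation period began to run on 2017-08-05.
Adding the 5 years base period to 2017-08-05 gives a deadline of 2022-08-05, before any tolling.
The defendant's absence from the jurisdiction from 2017-12-29 to 2019-01-26 tolled the period for 393 days, extending the deadline to 2023-09-02.
Because the pending criminal prosecution ran from 2020-03-13 to 2020-08-01, the deadline is extended by 141 days to 2024-01-21.
The other events in the timeline have no effect on the limitation period under the stated rules.

2024-01-21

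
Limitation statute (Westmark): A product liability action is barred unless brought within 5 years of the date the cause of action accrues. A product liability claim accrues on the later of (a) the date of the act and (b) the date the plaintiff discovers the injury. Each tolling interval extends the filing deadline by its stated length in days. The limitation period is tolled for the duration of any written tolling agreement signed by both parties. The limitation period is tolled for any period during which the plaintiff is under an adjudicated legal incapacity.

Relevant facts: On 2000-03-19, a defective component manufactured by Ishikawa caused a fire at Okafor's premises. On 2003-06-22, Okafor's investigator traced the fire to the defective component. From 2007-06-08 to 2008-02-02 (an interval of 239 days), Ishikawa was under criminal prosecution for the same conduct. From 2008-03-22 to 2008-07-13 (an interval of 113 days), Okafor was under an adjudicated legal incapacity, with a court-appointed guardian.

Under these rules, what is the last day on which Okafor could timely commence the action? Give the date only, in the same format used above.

2008-10-13

Taking the later of the act (2000-03-19) and discovery (2003-06-22), the claim accrued on 2003-06-22.
5 years from 2003-06-22 is 2008-06-22.
The plaintiff's legal incapacity from 2008-03-22 to 2008-07-13 tolled the period for 113 days, extending the deadline to 2008-10-13.
The pending criminal prosecution from 2007-06-08 to 2008-02-02 does not toll the period, because no stated rule makes a criminal prosecution a tolling event.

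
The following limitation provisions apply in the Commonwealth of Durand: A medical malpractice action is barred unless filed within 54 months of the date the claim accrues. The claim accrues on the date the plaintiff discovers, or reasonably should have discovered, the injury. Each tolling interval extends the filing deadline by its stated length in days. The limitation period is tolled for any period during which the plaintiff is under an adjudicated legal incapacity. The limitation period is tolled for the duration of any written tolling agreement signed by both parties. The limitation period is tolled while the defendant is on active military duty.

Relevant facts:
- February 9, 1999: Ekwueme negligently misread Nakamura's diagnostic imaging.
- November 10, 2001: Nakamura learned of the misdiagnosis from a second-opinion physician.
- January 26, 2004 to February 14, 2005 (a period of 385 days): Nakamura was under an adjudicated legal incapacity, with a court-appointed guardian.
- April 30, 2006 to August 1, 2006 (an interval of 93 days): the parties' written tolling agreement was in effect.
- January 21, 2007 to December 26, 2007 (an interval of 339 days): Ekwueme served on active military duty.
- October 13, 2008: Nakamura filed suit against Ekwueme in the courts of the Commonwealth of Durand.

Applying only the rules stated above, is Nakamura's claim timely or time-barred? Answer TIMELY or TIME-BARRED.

TIME-BARRED

Under the discovery rule, the claim accrued on November 10, 2001, when Nakamura discovered the injury — not on the February 9, 1999 date of the underlying act.
The untolled deadline — 54 months after November 10, 2001 — is May 10, 2006.
The plaintiff's legal incapacity from January 26, 2004 to February 14, 2005 tolled the period for 385 days, extending the deadline to May 30, 2007.
Because the written tolling agreement ran from April 30, 2006 to August 1, 2006, the deadline is extended by 93 days to August 31, 2007.
Because the defendant's active military service ran from January 21, 2007 to December 26, 2007, the deadline is extended by 339 days to August 4, 2008.
Nakamura filed on October 13, 2008, after the August 4, 2008 deadline, so the action is time-barred.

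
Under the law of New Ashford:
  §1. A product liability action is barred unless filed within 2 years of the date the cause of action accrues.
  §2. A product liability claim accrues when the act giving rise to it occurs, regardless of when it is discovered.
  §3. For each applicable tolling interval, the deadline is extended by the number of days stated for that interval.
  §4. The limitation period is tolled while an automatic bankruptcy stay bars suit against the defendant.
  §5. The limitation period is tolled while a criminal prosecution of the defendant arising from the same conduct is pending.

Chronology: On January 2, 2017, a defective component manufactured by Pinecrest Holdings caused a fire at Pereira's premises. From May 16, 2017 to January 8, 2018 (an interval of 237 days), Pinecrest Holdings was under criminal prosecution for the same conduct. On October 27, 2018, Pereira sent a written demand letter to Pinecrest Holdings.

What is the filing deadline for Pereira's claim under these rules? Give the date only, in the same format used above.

The limitation period began to run on January 2, 2017.
The untolled deadline — 2 years after January 2, 2017 — is January 2, 2019.
The period was tolled for 237 days by the pending criminal prosecution (May 16, 2017 to January 8, 2018), pushing the deadline to August 27, 2019.
Nothing else in the chronology tolls or restarts the period.

August 27, 2019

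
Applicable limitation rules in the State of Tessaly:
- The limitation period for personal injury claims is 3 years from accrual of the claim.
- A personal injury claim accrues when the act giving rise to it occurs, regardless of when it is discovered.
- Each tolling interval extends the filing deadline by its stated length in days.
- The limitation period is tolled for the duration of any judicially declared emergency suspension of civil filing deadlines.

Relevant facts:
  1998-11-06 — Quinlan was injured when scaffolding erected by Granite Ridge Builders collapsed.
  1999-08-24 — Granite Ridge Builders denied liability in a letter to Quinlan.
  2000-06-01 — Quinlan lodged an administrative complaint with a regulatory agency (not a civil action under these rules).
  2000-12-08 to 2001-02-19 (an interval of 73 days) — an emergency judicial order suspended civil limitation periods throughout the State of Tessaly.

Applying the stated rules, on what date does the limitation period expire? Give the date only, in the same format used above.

The limitation period began to run on 1998-11-06.
3 years from 1998-11-06 is 2001-11-06.
Because the emergency suspension of filing deadlines ran from 2000-12-08 to 2001-02-19, the deadline is extended by 73 days to 2002-01-18.
None of the other events listed affects the running of the period under the stated rules.

2002-01-18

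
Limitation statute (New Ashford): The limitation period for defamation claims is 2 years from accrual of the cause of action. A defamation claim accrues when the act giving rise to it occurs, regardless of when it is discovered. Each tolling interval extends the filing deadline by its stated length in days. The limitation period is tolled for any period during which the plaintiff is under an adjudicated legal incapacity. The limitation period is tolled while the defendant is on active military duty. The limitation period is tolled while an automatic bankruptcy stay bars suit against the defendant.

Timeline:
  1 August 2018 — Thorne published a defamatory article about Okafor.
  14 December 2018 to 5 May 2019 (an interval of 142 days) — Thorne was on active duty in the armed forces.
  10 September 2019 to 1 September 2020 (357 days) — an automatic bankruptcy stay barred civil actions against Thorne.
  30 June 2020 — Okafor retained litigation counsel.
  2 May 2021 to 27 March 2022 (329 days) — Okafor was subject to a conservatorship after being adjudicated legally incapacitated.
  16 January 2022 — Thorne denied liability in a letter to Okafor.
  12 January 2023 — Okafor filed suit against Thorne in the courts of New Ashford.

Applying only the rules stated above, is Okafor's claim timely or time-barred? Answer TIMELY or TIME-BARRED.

The cause of action accrued on 1 August 2018, the date of the act.
2 years from 1 August 2018 is 1 August 2020.
The period was tolled for 142 days by the defendant's active military service (14 December 2018 to 5 May 2019), pushing the deadline to 21 December 2020.
The period was tolled for 357 days by the automatic bankruptcy stay (10 September 2019 to 1 September 2020), pushing the deadline to 13 December 2021.
Because the plaintiff's legal incapacity ran from 2 May 2021 to 27 March 2022, the deadline is extended by 329 days to 7 November 2022.
The other events in the timeline have no effect on the limitation period under the stated rules.
The 12 January 2023 filing falls after the 7 November 2022 deadline; the claim is time-barred.

TIME-BARRED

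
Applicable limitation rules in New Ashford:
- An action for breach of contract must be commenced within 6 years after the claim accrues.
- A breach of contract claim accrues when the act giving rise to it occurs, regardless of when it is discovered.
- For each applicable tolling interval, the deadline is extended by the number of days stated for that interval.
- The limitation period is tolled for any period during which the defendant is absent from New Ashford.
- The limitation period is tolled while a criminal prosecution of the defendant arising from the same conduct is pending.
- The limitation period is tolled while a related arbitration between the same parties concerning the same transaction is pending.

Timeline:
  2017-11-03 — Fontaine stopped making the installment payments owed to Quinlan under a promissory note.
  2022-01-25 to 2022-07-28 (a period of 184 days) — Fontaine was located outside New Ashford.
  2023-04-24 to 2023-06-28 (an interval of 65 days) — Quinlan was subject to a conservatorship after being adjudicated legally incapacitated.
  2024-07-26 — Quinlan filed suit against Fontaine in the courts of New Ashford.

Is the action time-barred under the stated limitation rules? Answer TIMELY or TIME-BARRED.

The limitation period began to run on 2017-11-03.
6 years from 2017-11-03 is 2023-11-03.
Because the defendant's absence from the jurisdiction ran from 2022-01-25 to 2022-07-28, the deadline is extended by 184 days to 2024-05-05.
Although the plaintiff's incapacity ran from 2023-04-24 to 2023-06-28, the stated rules do not make that a tolling event, so it is disregarded.
Quinlan filed on 2024-07-26, after the 2024-05-05 deadline, so the action is time-barred.

TIME-BARRED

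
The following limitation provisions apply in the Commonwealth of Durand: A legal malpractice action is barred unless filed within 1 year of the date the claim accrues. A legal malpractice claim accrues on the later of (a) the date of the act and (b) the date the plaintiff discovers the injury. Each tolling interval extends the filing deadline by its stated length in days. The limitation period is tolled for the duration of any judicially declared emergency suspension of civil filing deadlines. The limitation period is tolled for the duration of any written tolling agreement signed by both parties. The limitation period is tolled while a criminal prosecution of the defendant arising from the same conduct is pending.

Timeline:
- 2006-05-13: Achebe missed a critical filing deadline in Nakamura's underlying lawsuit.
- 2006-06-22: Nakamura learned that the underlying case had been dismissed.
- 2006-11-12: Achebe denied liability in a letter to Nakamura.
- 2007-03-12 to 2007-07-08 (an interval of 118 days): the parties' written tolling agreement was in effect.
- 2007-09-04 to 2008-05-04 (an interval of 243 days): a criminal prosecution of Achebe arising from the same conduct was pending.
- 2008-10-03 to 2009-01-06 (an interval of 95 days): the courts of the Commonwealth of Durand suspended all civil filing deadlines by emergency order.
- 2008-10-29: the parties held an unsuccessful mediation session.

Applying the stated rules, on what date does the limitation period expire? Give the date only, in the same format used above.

2008-06-17

Because discovery on 2006-06-22 post-dates the 2006-05-13 act, accrual under the later-of rule falls on 2006-06-22.
Adding the 1 year base period to 2006-06-22 gives a deadline of 2007-06-22, before any tolling.
The written tolling agreement from 2007-03-12 to 2007-07-08 tolled the period for 118 days, extending the deadline to 2007-10-18.
Because the pending criminal prosecution ran from 2007-09-04 to 2008-05-04, the deadline is extended by 243 days to 2008-06-17.
The emergency suspension of filing deadlines from 2008-10-03 to 2009-01-06 began after the period had already run on 2008-06-17, so it has no tolling effect.
None of the other events listed affects the running of the period under the stated rules.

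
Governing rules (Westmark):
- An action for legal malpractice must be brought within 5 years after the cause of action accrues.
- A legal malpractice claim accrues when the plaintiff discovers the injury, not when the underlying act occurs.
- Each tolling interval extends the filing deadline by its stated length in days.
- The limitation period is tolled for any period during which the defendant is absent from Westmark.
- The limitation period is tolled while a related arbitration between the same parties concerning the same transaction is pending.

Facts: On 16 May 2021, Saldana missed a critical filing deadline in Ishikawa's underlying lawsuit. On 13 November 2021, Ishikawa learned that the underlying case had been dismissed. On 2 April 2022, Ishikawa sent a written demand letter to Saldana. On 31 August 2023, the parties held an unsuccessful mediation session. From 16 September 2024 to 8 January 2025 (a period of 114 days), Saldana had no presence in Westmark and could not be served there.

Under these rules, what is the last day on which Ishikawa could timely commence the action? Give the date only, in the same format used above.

The claim did not accrue until Ishikawa discovered the injury on 13 November 2021; the 16 May 2021 act date does not start the clock under the stated rule.
5 years from 13 November 2021 is 13 November 2026.
The period was tolled for 114 days by the defendant's absence from the jurisdiction (16 September 2024 to 8 January 2025), pushing the deadline to 7 March 2027.
The other events in the timeline have no effect on the limitation period under the stated rules.

7 March 2027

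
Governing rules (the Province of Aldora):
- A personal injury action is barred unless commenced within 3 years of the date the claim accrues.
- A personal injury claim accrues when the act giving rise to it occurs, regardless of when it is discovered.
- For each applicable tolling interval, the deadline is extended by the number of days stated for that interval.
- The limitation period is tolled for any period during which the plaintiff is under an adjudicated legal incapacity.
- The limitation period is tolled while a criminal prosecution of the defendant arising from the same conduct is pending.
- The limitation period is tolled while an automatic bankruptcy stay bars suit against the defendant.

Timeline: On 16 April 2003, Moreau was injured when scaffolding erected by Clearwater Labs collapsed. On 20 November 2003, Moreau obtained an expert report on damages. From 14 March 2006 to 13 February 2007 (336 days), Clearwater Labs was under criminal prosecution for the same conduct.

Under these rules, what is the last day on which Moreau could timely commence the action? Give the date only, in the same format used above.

18 March 2007

The claim accrued on 16 April 2003, the date of the act.
3 years from 16 April 2003 is 16 April 2006.
The pending criminal prosecution from 14 March 2006 to 13 February 2007 tolled the period for 336 days, extending the deadline to 18 March 2007.
The other events in the timeline have no effect on the limitation period under the stated rules.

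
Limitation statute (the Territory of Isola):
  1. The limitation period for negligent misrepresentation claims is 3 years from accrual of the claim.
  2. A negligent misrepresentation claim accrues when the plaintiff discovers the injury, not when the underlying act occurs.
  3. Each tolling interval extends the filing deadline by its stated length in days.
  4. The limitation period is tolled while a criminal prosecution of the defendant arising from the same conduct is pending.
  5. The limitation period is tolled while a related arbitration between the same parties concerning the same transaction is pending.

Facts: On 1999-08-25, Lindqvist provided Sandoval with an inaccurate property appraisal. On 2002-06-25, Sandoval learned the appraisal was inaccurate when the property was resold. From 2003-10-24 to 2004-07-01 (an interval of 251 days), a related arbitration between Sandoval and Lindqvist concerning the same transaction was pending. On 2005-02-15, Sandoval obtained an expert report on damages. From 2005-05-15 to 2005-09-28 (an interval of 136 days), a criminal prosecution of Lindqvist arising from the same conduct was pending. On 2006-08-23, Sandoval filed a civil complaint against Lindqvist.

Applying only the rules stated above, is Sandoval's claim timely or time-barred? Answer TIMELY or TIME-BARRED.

TIME-BARRED

Under the discovery rule, the claim accrued on 2002-06-25, when Sandoval discovered the injury — not on the 1999-08-25 date of the underlying act.
The untolled deadline — 3 years after 2002-06-25 — is 2005-06-25.
Because the pending related arbitration ran from 2003-10-24 to 2004-07-01, the deadline is extended by 251 days to 2006-03-03.
The pending criminal prosecution from 2005-05-15 to 2005-09-28 tolled the period for 136 days, extending the deadline to 2006-07-17.
Nothing else in the chronology tolls or restarts the period.
Sandoval filed on 2006-08-23, after the 2006-07-17 deadline, so the action is time-barred.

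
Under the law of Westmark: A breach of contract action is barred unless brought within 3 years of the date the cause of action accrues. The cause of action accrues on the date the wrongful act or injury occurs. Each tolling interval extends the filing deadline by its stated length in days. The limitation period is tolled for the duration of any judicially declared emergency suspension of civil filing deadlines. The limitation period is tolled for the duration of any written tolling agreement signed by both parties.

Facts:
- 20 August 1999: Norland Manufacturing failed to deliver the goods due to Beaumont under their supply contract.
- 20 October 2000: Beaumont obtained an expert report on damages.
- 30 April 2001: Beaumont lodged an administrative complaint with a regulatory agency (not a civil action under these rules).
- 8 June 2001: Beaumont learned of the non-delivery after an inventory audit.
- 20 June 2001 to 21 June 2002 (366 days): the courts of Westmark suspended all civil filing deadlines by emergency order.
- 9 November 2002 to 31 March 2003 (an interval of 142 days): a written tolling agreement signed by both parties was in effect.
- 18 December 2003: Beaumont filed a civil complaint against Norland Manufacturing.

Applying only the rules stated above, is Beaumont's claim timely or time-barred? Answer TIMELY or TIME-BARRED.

TIMELY

The claim accrued on 20 August 1999, when the wrongful act occurred; under the stated occurrence rule the 8 June 2001 discovery does not delay accrual.
Adding the 3 years base period to 20 August 1999 gives a deadline of 20 August 2002, before any tolling.
The emergency suspension of filing deadlines from 20 June 2001 to 21 June 2002 tolled the period for 366 days, extending the deadline to 21 August 2003.
Because the written tolling agreement ran from 9 November 2002 to 31 March 2003, the deadline is extended by 142 days to 10 January 2004.
None of the other events listed affects the running of the period under the stated rules.
The 18 December 2003 filing precedes the 10 January 2004 deadline; the claim is timely.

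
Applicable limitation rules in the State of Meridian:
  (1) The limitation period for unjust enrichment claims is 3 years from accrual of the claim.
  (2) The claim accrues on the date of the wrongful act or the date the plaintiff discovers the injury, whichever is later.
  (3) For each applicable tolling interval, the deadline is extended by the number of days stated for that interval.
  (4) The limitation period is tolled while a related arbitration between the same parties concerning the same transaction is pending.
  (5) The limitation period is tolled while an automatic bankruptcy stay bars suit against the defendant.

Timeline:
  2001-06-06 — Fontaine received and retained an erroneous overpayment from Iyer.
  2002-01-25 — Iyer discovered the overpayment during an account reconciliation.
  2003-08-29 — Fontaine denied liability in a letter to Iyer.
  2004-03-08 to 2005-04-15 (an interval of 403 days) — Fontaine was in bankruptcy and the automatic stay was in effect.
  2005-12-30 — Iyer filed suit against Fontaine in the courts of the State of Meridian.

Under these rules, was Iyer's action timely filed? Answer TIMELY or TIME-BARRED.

Taking the later of the act (2001-06-06) and discovery (2002-01-25), the claim accrued on 2002-01-25.
3 years from 2002-01-25 is 2005-01-25.
Because the automatic bankruptcy stay ran from 2004-03-08 to 2005-04-15, the deadline is extended by 403 days to 2006-03-04.
None of the other events listed affects the running of the period under the stated rules.
Filing on 2005-12-30 beat the 2006-03-04 deadline — the action is timely.

TIMELY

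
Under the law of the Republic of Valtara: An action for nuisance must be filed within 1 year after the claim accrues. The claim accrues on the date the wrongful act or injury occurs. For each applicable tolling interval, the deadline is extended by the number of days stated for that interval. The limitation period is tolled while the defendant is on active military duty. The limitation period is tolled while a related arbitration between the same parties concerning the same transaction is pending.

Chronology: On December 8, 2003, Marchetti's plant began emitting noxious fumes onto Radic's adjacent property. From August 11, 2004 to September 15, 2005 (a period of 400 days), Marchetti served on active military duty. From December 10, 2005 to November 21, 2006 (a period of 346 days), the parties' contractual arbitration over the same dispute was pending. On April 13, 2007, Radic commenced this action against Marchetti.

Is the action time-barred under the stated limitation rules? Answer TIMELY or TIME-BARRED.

TIME-BARRED

The claim accrued on December 8, 2003, when the wrongful act occurred.
Adding the 1 year base period to December 8, 2003 gives a deadline of December 8, 2004, before any tolling.
Because the defendant's active military service ran from August 11, 2004 to September 15, 2005, the deadline is extended by 400 days to January 12, 2006.
The pending related arbitration from December 10, 2005 to November 21, 2006 tolled the period for 346 days, extending the deadline to December 24, 2006.
Filing on April 13, 2007 missed the December 24, 2006 deadline — the action is time-barred.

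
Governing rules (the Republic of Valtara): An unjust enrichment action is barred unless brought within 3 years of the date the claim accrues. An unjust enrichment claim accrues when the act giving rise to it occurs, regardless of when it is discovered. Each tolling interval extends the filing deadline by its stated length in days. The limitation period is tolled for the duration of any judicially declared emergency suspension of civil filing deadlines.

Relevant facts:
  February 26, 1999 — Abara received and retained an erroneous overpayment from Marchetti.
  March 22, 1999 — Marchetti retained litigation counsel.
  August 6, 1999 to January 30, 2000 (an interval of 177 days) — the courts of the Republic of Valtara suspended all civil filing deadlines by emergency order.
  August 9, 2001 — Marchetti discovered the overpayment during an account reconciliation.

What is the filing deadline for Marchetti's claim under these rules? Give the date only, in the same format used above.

August 22, 2002

Accrual is governed by the date of the act, so the period began to run on February 26, 1999; the later discovery on August 9, 2001 is irrelevant under the stated rule.
3 years from February 26, 1999 is February 26, 2002.
The period was tolled for 177 days by the emergency suspension of filing deadlines (August 6, 1999 to January 30, 2000), pushing the deadline to August 22, 2002.
Nothing else in the chronology tolls or restarts the period.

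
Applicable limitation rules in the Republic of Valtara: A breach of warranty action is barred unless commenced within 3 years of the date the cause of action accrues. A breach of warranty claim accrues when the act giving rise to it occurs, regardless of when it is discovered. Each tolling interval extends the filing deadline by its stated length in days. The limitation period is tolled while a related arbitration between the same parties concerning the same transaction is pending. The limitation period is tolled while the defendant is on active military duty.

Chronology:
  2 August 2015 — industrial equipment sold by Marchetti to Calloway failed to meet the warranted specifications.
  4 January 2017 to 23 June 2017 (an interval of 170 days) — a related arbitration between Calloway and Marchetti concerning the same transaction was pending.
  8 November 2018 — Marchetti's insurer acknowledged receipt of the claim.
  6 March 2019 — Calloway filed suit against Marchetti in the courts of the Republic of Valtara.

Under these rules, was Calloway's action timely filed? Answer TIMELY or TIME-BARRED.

TIME-BARRED

The claim accrued on 2 August 2015, when the wrongful act occurred.
3 years from 2 August 2015 is 2 August 2018.
The pending related arbitration from 4 January 2017 to 23 June 2017 tolled the period for 170 days, extending the deadline to 19 January 2019.
Nothing else in the chronology tolls or restarts the period.
The 6 March 2019 filing falls after the 19 January 2019 deadline; the claim is time-barred.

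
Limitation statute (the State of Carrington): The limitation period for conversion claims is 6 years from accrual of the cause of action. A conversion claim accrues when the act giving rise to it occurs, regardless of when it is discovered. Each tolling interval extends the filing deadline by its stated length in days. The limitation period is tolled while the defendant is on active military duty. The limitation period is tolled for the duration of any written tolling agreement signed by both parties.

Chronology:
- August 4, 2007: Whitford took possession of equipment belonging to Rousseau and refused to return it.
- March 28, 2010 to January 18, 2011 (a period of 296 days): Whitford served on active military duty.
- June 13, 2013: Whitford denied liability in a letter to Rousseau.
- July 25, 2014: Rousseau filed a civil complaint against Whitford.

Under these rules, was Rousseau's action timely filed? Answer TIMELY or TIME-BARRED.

TIME-BARRED

The limitation period began to run on August 4, 2007.
6 years from August 4, 2007 is August 4, 2013.
The defendant's active military service from March 28, 2010 to January 18, 2011 tolled the period for 296 days, extending the deadline to May 27, 2014.
None of the other events listed affects the running of the period under the stated rules.
The July 25, 2014 filing falls after the May 27, 2014 deadline; the claim is time-barred.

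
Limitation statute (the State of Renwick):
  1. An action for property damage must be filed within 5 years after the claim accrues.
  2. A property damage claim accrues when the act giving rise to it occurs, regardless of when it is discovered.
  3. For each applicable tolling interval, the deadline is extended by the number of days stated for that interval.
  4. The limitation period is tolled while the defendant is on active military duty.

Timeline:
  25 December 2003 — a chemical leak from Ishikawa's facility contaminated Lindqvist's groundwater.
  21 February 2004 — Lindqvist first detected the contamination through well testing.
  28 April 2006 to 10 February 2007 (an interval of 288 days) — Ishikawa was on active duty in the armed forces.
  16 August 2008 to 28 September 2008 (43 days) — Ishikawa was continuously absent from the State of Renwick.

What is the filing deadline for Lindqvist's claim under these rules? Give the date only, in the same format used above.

9 October 2009

Because the rule ties accrual to occurrence, the claim accrued on 25 December 2003, not on the 21 February 2004 discovery date.
5 years from 25 December 2003 is 25 December 2008.
The defendant's active military service from 28 April 2006 to 10 February 2007 tolled the period for 288 days, extending the deadline to 9 October 2009.
The defendant's absence from the jurisdiction from 16 August 2008 to 28 September 2008 does not toll the period, because no stated rule makes the defendant's absence a tolling event.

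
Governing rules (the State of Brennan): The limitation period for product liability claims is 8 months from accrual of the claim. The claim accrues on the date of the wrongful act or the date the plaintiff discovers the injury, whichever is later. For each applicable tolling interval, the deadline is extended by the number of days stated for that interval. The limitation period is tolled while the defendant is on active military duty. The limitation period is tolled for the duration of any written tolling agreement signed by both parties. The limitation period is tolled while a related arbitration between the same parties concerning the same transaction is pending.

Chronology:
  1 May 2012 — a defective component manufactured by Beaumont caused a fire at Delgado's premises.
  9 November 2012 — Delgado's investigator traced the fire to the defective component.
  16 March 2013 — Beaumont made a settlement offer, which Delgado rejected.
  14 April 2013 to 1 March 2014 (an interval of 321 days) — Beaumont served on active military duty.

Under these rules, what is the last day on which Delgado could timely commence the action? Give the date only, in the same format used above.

26 May 2014

The claim accrued on 9 November 2012 — the later of the 1 May 2012 act and the 9 November 2012 discovery.
8 months from 9 November 2012 is 9 July 2013.
The defendant's active military service from 14 April 2013 to 1 March 2014 tolled the period for 321 days, extending the deadline to 26 May 2014.
None of the other events listed affects the running of the period under the stated rules.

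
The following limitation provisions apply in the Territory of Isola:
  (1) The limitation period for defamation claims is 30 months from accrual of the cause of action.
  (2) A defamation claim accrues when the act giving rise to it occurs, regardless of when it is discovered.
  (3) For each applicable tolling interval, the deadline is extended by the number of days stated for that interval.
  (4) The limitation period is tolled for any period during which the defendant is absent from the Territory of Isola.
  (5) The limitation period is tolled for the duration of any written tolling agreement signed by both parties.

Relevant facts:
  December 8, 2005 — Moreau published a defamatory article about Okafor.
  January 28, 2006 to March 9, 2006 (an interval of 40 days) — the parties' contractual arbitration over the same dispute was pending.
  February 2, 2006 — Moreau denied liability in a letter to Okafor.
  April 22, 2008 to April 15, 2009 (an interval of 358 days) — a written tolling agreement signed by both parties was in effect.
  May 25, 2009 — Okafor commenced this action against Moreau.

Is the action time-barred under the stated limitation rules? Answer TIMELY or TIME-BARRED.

The claim accrued on December 8, 2005, when the wrongful act occurred.
The untolled deadline — 30 months after December 8, 2005 — is June 8, 2008.
The written tolling agreement from April 22, 2008 to April 15, 2009 tolled the period for 358 days, extending the deadline to June 1, 2009.
No stated provision tolls the period for a pending arbitration, so the interval from January 28, 2006 to March 9, 2006 has no effect on the deadline.
The other events in the timeline have no effect on the limitation period under the stated rules.
The May 25, 2009 filing precedes the June 1, 2009 deadline; the claim is timely.

TIMELY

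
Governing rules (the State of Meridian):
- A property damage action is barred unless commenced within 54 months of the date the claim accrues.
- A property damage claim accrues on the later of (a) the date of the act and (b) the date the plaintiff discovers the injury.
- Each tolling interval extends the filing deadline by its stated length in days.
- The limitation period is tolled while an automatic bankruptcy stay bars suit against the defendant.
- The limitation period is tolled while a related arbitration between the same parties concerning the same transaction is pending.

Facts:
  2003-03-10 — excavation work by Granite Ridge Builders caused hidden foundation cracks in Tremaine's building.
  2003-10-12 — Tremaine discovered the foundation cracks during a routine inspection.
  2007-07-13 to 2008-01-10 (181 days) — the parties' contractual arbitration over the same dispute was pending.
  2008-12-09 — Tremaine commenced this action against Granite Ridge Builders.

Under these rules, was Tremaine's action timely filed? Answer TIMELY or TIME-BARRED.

The claim accrued on 2003-10-12 — the later of the 2003-03-10 act and the 2003-10-12 discovery.
54 months from 2003-10-12 is 2008-04-12.
The pending related arbitration from 2007-07-13 to 2008-01-10 tolled the period for 181 days, extending the deadline to 2008-10-10.
Tremaine filed on 2008-12-09, after the 2008-10-10 deadline, so the action is time-barred.

TIME-BARRED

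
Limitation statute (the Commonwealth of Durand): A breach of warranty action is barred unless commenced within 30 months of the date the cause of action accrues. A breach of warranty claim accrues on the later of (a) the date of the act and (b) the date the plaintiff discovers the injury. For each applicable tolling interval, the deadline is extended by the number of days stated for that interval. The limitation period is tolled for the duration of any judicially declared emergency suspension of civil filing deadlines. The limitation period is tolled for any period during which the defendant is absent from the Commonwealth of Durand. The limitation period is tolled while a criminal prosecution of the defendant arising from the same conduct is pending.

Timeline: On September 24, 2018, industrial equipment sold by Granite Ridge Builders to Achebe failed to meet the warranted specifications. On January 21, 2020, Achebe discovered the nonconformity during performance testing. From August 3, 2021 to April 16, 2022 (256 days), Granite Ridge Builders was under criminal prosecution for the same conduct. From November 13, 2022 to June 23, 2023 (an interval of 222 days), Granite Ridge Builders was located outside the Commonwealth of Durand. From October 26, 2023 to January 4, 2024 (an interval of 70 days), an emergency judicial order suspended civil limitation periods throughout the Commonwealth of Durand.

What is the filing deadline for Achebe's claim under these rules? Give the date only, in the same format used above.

January 20, 2024

Taking the later of the act (September 24, 2018) and discovery (January 21, 2020), the claim accrued on January 21, 2020.
The untolled deadline — 30 months after January 21, 2020 — is July 21, 2022.
The period was tolled for 256 days by the pending criminal prosecution (August 3, 2021 to April 16, 2022), pushing the deadline to April 3, 2023.
The period was tolled for 222 days by the defendant's absence from the jurisdiction (November 13, 2022 to June 23, 2023), pushing the deadline to November 11, 2023.
The period was tolled for 70 days by the emergency suspension of filing deadlines (October 26, 2023 to January 4, 2024), pushing the deadline to January 20, 2024.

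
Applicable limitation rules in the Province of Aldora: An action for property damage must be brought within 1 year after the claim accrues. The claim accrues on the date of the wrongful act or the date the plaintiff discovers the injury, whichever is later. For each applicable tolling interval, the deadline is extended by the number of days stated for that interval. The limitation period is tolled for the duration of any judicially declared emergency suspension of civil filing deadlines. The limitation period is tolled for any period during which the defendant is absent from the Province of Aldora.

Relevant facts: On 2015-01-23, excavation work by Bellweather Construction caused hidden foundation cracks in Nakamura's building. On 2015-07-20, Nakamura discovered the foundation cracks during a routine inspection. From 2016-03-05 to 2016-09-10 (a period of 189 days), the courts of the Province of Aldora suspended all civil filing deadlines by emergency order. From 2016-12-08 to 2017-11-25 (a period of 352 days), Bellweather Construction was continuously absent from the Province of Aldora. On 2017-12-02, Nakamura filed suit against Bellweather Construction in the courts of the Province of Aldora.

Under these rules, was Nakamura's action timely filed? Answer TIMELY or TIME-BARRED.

TIMELY

Taking the later of the act (2015-01-23) and discovery (2015-07-20), the claim accrued on 2015-07-20.
The untolled deadline — 1 year after 2015-07-20 — is 2016-07-20.
The emergency suspension of filing deadlines from 2016-03-05 to 2016-09-10 tolled the period for 189 days, extending the deadline to 2017-01-25.
The defendant's absence from the jurisdiction from 2016-12-08 to 2017-11-25 tolled the period for 352 days, extending the deadline to 2018-01-12.
The 2017-12-02 filing precedes the 2018-01-12 deadline; the claim is timely.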